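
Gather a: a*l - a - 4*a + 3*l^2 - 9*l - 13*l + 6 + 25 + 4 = a*(l - 5) + 3*l^2 - 22*l + 35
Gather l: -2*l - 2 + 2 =-2*l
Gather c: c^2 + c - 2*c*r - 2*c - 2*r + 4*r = c^2 + c*(-2*r - 1) + 2*r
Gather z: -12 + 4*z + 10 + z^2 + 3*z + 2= z^2 + 7*z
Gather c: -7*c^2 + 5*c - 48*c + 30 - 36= -7*c^2 - 43*c - 6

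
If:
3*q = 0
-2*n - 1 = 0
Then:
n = -1/2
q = 0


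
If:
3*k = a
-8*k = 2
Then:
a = -3/4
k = -1/4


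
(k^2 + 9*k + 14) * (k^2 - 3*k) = k^4 + 6*k^3 - 13*k^2 - 42*k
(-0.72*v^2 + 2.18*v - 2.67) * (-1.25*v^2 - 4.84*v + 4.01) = 0.9*v^4 + 0.7598*v^3 - 10.1009*v^2 + 21.6646*v - 10.7067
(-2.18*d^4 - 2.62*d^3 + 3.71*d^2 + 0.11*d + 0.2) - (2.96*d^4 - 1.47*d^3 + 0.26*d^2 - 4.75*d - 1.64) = -5.14*d^4 - 1.15*d^3 + 3.45*d^2 + 4.86*d + 1.84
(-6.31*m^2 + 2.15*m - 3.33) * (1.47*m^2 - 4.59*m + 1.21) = -9.2757*m^4 + 32.1234*m^3 - 22.3987*m^2 + 17.8862*m - 4.0293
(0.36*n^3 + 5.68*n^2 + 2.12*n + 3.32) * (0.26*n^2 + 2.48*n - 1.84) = 0.0936*n^5 + 2.3696*n^4 + 13.9752*n^3 - 4.3304*n^2 + 4.3328*n - 6.1088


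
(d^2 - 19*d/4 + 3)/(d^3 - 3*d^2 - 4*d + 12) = (d^2 - 19*d/4 + 3)/(d^3 - 3*d^2 - 4*d + 12)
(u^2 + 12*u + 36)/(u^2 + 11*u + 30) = (u + 6)/(u + 5)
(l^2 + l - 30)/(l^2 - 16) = (l^2 + l - 30)/(l^2 - 16)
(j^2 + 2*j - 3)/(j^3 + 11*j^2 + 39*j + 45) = (j - 1)/(j^2 + 8*j + 15)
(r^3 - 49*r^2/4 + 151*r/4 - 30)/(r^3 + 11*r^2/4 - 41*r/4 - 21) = (4*r^2 - 37*r + 40)/(4*r^2 + 23*r + 28)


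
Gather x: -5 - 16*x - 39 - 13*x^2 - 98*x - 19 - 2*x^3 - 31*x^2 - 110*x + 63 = -2*x^3 - 44*x^2 - 224*x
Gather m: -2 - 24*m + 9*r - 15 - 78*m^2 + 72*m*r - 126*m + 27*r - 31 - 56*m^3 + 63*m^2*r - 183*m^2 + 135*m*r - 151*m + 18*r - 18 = -56*m^3 + m^2*(63*r - 261) + m*(207*r - 301) + 54*r - 66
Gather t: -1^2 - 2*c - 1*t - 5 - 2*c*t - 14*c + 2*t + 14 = -16*c + t*(1 - 2*c) + 8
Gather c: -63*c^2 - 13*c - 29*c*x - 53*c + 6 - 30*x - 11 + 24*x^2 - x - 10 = -63*c^2 + c*(-29*x - 66) + 24*x^2 - 31*x - 15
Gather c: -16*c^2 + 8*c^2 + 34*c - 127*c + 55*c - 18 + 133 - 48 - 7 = -8*c^2 - 38*c + 60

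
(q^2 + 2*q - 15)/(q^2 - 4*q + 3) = (q + 5)/(q - 1)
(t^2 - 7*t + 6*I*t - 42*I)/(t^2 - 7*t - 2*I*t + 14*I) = (t + 6*I)/(t - 2*I)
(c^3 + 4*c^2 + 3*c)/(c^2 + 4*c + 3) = c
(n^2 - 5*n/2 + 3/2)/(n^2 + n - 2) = (n - 3/2)/(n + 2)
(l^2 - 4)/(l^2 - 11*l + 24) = (l^2 - 4)/(l^2 - 11*l + 24)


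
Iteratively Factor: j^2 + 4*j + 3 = (j + 3)*(j + 1)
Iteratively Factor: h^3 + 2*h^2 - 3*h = (h - 1)*(h^2 + 3*h) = h*(h - 1)*(h + 3)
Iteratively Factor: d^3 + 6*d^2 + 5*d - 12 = (d + 4)*(d^2 + 2*d - 3) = (d - 1)*(d + 4)*(d + 3)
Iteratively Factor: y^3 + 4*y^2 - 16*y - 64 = (y + 4)*(y^2 - 16) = (y - 4)*(y + 4)*(y + 4)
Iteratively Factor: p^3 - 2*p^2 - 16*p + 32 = (p - 2)*(p^2 - 16) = (p - 4)*(p - 2)*(p + 4)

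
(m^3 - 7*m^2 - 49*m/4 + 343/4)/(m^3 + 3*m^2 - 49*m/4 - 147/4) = (m - 7)/(m + 3)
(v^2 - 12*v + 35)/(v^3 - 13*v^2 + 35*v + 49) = (v - 5)/(v^2 - 6*v - 7)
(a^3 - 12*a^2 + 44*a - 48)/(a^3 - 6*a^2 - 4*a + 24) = (a - 4)/(a + 2)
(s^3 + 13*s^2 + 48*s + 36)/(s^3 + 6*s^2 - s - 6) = (s + 6)/(s - 1)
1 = 1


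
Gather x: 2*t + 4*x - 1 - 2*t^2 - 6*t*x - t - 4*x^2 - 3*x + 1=-2*t^2 + t - 4*x^2 + x*(1 - 6*t)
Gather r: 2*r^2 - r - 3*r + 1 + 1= 2*r^2 - 4*r + 2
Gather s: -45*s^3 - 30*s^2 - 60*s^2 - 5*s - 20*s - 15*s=-45*s^3 - 90*s^2 - 40*s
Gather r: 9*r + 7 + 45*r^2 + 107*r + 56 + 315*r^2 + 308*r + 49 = 360*r^2 + 424*r + 112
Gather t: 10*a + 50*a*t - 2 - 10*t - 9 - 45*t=10*a + t*(50*a - 55) - 11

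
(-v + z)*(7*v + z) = -7*v^2 + 6*v*z + z^2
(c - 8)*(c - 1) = c^2 - 9*c + 8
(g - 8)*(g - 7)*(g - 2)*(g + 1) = g^4 - 16*g^3 + 69*g^2 - 26*g - 112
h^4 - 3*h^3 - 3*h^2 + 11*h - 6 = (h - 3)*(h - 1)^2*(h + 2)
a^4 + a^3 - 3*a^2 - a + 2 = (a - 1)^2*(a + 1)*(a + 2)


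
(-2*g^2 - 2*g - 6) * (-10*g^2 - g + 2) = 20*g^4 + 22*g^3 + 58*g^2 + 2*g - 12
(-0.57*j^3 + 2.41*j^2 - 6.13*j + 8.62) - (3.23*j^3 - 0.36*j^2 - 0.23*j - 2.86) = -3.8*j^3 + 2.77*j^2 - 5.9*j + 11.48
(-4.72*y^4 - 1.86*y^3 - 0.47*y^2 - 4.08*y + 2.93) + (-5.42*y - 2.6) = -4.72*y^4 - 1.86*y^3 - 0.47*y^2 - 9.5*y + 0.33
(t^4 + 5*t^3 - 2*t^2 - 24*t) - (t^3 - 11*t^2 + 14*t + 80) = t^4 + 4*t^3 + 9*t^2 - 38*t - 80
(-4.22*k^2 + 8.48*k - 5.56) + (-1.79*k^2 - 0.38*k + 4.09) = -6.01*k^2 + 8.1*k - 1.47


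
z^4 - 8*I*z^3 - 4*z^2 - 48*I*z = z*(z - 6*I)*(z - 4*I)*(z + 2*I)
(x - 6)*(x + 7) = x^2 + x - 42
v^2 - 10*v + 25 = (v - 5)^2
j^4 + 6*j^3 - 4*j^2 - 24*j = j*(j - 2)*(j + 2)*(j + 6)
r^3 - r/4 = r*(r - 1/2)*(r + 1/2)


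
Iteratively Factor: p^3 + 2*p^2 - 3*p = (p + 3)*(p^2 - p) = p*(p + 3)*(p - 1)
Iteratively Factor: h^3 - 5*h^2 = (h - 5)*(h^2) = h*(h - 5)*(h)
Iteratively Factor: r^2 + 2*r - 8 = (r - 2)*(r + 4)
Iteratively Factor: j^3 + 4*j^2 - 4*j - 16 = (j + 2)*(j^2 + 2*j - 8) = (j + 2)*(j + 4)*(j - 2)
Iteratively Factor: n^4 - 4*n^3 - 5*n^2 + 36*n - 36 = (n - 3)*(n^3 - n^2 - 8*n + 12) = (n - 3)*(n + 3)*(n^2 - 4*n + 4) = (n - 3)*(n - 2)*(n + 3)*(n - 2)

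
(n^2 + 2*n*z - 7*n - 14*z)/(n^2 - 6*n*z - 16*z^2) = (7 - n)/(-n + 8*z)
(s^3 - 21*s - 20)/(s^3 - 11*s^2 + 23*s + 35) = (s + 4)/(s - 7)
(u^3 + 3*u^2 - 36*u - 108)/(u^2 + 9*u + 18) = u - 6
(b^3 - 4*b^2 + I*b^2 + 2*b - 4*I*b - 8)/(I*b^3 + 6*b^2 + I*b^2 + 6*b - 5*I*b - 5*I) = (-I*b^2 + b*(2 + 4*I) - 8)/(b^2 + b*(1 - 5*I) - 5*I)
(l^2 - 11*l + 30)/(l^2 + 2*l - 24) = (l^2 - 11*l + 30)/(l^2 + 2*l - 24)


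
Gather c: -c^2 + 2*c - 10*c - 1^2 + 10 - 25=-c^2 - 8*c - 16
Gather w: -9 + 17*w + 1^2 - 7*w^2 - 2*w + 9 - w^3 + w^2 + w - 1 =-w^3 - 6*w^2 + 16*w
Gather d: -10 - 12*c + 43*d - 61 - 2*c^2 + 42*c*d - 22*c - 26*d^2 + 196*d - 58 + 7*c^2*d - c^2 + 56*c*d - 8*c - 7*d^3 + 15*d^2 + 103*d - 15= -3*c^2 - 42*c - 7*d^3 - 11*d^2 + d*(7*c^2 + 98*c + 342) - 144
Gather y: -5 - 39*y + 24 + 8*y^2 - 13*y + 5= 8*y^2 - 52*y + 24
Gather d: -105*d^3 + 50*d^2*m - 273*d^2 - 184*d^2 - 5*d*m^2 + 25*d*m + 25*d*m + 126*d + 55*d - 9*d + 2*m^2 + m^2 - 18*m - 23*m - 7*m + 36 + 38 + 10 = -105*d^3 + d^2*(50*m - 457) + d*(-5*m^2 + 50*m + 172) + 3*m^2 - 48*m + 84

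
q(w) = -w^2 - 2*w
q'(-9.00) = 16.00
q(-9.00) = -63.00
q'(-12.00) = 22.00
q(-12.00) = -120.00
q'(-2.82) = 3.64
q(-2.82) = -2.31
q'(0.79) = -3.58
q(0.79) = -2.20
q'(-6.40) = 10.80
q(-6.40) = -28.16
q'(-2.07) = 2.14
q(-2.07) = -0.14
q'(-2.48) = 2.96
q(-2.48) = -1.19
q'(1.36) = -4.72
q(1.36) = -4.57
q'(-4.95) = 7.90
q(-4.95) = -14.60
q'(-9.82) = 17.64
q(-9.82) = -76.79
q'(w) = -2*w - 2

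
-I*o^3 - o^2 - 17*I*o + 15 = (o - 5*I)*(o + 3*I)*(-I*o + 1)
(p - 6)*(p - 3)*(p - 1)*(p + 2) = p^4 - 8*p^3 + 7*p^2 + 36*p - 36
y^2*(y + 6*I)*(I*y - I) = I*y^4 - 6*y^3 - I*y^3 + 6*y^2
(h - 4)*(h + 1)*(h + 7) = h^3 + 4*h^2 - 25*h - 28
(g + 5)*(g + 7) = g^2 + 12*g + 35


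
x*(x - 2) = x^2 - 2*x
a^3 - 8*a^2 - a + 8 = (a - 8)*(a - 1)*(a + 1)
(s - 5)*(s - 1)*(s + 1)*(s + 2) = s^4 - 3*s^3 - 11*s^2 + 3*s + 10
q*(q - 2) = q^2 - 2*q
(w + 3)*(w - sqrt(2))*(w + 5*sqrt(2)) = w^3 + 3*w^2 + 4*sqrt(2)*w^2 - 10*w + 12*sqrt(2)*w - 30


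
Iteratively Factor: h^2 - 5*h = (h)*(h - 5)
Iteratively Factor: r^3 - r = (r)*(r^2 - 1) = r*(r + 1)*(r - 1)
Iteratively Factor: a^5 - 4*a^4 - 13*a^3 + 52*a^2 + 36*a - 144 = (a + 3)*(a^4 - 7*a^3 + 8*a^2 + 28*a - 48) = (a + 2)*(a + 3)*(a^3 - 9*a^2 + 26*a - 24) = (a - 2)*(a + 2)*(a + 3)*(a^2 - 7*a + 12) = (a - 3)*(a - 2)*(a + 2)*(a + 3)*(a - 4)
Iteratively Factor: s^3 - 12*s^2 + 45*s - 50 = (s - 2)*(s^2 - 10*s + 25) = (s - 5)*(s - 2)*(s - 5)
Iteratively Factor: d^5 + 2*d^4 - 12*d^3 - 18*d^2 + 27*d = (d + 3)*(d^4 - d^3 - 9*d^2 + 9*d) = (d + 3)^2*(d^3 - 4*d^2 + 3*d) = (d - 1)*(d + 3)^2*(d^2 - 3*d) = (d - 3)*(d - 1)*(d + 3)^2*(d)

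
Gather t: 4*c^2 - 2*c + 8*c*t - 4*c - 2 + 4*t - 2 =4*c^2 - 6*c + t*(8*c + 4) - 4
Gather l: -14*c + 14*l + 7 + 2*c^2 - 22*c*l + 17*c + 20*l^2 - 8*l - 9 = 2*c^2 + 3*c + 20*l^2 + l*(6 - 22*c) - 2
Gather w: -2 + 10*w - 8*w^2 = -8*w^2 + 10*w - 2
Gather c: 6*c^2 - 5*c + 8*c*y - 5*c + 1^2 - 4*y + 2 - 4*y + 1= 6*c^2 + c*(8*y - 10) - 8*y + 4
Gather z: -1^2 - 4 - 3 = -8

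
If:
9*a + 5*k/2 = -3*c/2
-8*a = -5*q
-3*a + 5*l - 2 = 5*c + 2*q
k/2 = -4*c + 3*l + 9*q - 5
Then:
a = 5*q/8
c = 249*q/14 - 38/7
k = 114/35 - 1809*q/140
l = 5197*q/280 - 176/35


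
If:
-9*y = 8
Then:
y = -8/9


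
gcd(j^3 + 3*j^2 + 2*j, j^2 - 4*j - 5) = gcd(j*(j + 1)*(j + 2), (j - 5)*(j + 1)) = j + 1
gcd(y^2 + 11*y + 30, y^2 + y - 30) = y + 6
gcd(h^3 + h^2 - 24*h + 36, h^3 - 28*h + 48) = h^2 + 4*h - 12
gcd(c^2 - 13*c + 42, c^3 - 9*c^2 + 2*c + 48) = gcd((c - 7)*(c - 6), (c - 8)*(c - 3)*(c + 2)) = 1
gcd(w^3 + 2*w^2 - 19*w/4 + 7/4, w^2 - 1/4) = w - 1/2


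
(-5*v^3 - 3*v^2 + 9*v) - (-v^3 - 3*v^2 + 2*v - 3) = -4*v^3 + 7*v + 3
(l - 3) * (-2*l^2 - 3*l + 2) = -2*l^3 + 3*l^2 + 11*l - 6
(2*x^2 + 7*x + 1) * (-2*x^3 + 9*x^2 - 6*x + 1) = -4*x^5 + 4*x^4 + 49*x^3 - 31*x^2 + x + 1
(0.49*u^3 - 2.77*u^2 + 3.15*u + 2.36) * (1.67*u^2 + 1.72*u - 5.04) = 0.8183*u^5 - 3.7831*u^4 - 1.9735*u^3 + 23.32*u^2 - 11.8168*u - 11.8944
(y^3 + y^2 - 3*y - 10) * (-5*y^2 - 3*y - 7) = -5*y^5 - 8*y^4 + 5*y^3 + 52*y^2 + 51*y + 70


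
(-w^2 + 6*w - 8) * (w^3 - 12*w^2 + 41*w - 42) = -w^5 + 18*w^4 - 121*w^3 + 384*w^2 - 580*w + 336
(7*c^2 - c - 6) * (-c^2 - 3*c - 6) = -7*c^4 - 20*c^3 - 33*c^2 + 24*c + 36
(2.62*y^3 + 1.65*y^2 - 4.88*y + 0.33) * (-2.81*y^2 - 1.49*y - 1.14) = -7.3622*y^5 - 8.5403*y^4 + 8.2675*y^3 + 4.4629*y^2 + 5.0715*y - 0.3762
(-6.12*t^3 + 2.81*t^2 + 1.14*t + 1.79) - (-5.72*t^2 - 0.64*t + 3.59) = -6.12*t^3 + 8.53*t^2 + 1.78*t - 1.8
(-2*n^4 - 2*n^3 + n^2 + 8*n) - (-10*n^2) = -2*n^4 - 2*n^3 + 11*n^2 + 8*n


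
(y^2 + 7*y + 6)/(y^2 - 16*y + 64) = (y^2 + 7*y + 6)/(y^2 - 16*y + 64)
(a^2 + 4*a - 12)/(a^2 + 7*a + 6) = (a - 2)/(a + 1)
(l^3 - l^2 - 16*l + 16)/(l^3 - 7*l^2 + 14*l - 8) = (l + 4)/(l - 2)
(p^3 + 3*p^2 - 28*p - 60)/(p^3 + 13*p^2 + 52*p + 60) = (p - 5)/(p + 5)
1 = 1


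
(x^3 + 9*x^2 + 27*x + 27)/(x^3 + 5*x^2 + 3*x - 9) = (x + 3)/(x - 1)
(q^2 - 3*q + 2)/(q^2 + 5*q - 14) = (q - 1)/(q + 7)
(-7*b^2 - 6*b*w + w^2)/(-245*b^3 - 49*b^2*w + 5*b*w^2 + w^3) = (b + w)/(35*b^2 + 12*b*w + w^2)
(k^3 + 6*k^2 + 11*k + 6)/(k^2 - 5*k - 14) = (k^2 + 4*k + 3)/(k - 7)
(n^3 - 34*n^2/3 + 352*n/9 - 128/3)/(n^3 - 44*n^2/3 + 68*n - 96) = (n - 8/3)/(n - 6)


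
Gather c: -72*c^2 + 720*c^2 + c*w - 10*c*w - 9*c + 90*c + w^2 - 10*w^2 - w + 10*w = 648*c^2 + c*(81 - 9*w) - 9*w^2 + 9*w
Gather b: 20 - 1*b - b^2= -b^2 - b + 20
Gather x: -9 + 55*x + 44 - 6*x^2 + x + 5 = -6*x^2 + 56*x + 40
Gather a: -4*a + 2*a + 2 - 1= 1 - 2*a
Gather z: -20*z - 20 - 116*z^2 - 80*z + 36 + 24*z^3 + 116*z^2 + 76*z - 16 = 24*z^3 - 24*z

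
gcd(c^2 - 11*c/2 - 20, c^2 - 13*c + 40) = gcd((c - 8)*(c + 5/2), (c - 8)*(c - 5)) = c - 8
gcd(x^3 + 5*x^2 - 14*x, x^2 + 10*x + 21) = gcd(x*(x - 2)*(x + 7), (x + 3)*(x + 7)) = x + 7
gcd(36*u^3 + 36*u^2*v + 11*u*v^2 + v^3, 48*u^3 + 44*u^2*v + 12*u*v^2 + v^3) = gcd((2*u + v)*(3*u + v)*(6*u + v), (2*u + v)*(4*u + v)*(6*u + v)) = 12*u^2 + 8*u*v + v^2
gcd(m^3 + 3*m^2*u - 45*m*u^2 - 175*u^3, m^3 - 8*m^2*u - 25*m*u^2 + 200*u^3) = m + 5*u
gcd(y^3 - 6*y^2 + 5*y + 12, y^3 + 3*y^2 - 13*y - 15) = y^2 - 2*y - 3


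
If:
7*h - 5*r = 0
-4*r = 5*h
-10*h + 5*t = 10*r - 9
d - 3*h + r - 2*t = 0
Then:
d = -18/5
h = 0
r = 0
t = -9/5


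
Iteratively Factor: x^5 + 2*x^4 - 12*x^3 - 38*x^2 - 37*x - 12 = (x + 1)*(x^4 + x^3 - 13*x^2 - 25*x - 12) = (x + 1)^2*(x^3 - 13*x - 12) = (x - 4)*(x + 1)^2*(x^2 + 4*x + 3) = (x - 4)*(x + 1)^2*(x + 3)*(x + 1)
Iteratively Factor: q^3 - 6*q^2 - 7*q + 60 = (q + 3)*(q^2 - 9*q + 20) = (q - 5)*(q + 3)*(q - 4)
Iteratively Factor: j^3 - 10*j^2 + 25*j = (j - 5)*(j^2 - 5*j) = j*(j - 5)*(j - 5)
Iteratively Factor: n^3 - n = (n - 1)*(n^2 + n) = (n - 1)*(n + 1)*(n)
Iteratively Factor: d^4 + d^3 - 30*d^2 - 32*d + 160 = (d + 4)*(d^3 - 3*d^2 - 18*d + 40) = (d + 4)^2*(d^2 - 7*d + 10) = (d - 5)*(d + 4)^2*(d - 2)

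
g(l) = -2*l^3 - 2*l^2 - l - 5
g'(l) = -6*l^2 - 4*l - 1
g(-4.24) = 115.73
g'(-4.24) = -91.91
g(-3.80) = 79.66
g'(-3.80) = -72.44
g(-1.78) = 1.72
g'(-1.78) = -12.89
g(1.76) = -23.86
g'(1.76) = -26.63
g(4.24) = -197.65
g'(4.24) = -125.83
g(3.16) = -91.24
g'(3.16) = -73.55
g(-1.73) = 1.10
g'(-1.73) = -12.04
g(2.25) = -40.16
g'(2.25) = -40.38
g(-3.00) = 34.00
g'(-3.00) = -43.00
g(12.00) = -3761.00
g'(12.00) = -913.00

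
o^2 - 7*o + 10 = (o - 5)*(o - 2)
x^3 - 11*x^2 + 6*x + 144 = (x - 8)*(x - 6)*(x + 3)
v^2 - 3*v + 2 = (v - 2)*(v - 1)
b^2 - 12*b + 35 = (b - 7)*(b - 5)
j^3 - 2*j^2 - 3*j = j*(j - 3)*(j + 1)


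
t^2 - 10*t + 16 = (t - 8)*(t - 2)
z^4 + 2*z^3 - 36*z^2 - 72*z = z*(z - 6)*(z + 2)*(z + 6)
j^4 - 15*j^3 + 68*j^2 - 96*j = j*(j - 8)*(j - 4)*(j - 3)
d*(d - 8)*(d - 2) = d^3 - 10*d^2 + 16*d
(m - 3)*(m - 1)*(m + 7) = m^3 + 3*m^2 - 25*m + 21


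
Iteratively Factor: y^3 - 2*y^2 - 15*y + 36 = (y + 4)*(y^2 - 6*y + 9) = (y - 3)*(y + 4)*(y - 3)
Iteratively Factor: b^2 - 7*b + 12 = (b - 3)*(b - 4)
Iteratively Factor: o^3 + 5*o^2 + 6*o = (o)*(o^2 + 5*o + 6) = o*(o + 2)*(o + 3)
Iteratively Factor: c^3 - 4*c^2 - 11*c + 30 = (c - 2)*(c^2 - 2*c - 15) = (c - 2)*(c + 3)*(c - 5)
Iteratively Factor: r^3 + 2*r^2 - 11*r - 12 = (r - 3)*(r^2 + 5*r + 4) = (r - 3)*(r + 1)*(r + 4)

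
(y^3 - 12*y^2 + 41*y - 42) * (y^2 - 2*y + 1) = y^5 - 14*y^4 + 66*y^3 - 136*y^2 + 125*y - 42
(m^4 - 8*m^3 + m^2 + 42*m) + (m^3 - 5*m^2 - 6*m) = m^4 - 7*m^3 - 4*m^2 + 36*m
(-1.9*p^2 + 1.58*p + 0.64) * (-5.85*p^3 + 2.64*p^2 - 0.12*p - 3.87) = 11.115*p^5 - 14.259*p^4 + 0.655200000000001*p^3 + 8.853*p^2 - 6.1914*p - 2.4768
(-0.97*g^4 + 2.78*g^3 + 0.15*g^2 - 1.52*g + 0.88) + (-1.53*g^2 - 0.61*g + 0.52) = -0.97*g^4 + 2.78*g^3 - 1.38*g^2 - 2.13*g + 1.4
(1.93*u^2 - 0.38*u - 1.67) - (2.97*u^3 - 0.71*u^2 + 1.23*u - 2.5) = -2.97*u^3 + 2.64*u^2 - 1.61*u + 0.83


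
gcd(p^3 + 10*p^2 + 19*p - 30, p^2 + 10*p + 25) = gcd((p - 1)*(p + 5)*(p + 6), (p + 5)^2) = p + 5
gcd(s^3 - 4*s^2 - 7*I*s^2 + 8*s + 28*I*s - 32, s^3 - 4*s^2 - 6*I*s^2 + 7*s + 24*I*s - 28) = s^2 + s*(-4 + I) - 4*I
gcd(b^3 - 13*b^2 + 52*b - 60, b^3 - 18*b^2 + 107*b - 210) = b^2 - 11*b + 30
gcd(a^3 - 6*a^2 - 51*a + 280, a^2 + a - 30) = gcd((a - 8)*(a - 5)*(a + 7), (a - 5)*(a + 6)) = a - 5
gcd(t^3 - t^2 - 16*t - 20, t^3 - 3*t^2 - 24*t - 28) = t^2 + 4*t + 4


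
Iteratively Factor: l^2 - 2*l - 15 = (l + 3)*(l - 5)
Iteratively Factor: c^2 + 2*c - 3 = (c + 3)*(c - 1)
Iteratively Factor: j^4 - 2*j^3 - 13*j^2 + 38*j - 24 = (j - 1)*(j^3 - j^2 - 14*j + 24) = (j - 3)*(j - 1)*(j^2 + 2*j - 8) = (j - 3)*(j - 2)*(j - 1)*(j + 4)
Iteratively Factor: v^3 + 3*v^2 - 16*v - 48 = (v + 4)*(v^2 - v - 12) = (v + 3)*(v + 4)*(v - 4)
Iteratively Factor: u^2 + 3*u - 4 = (u - 1)*(u + 4)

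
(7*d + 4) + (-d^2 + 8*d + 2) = -d^2 + 15*d + 6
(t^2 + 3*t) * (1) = t^2 + 3*t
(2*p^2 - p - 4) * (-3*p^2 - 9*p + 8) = -6*p^4 - 15*p^3 + 37*p^2 + 28*p - 32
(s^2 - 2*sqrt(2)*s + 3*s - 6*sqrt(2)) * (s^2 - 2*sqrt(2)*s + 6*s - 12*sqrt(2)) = s^4 - 4*sqrt(2)*s^3 + 9*s^3 - 36*sqrt(2)*s^2 + 26*s^2 - 72*sqrt(2)*s + 72*s + 144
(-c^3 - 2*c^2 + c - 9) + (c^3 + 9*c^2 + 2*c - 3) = 7*c^2 + 3*c - 12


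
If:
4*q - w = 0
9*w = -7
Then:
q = -7/36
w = -7/9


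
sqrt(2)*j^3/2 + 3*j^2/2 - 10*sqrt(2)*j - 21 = (j - 3*sqrt(2))*(j + 7*sqrt(2)/2)*(sqrt(2)*j/2 + 1)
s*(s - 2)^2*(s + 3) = s^4 - s^3 - 8*s^2 + 12*s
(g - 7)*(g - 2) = g^2 - 9*g + 14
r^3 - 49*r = r*(r - 7)*(r + 7)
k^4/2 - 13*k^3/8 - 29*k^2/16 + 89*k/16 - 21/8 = (k/2 + 1)*(k - 7/2)*(k - 1)*(k - 3/4)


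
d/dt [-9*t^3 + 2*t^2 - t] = -27*t^2 + 4*t - 1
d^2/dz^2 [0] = 0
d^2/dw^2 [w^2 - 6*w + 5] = 2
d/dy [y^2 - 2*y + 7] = 2*y - 2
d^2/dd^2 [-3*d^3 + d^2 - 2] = 2 - 18*d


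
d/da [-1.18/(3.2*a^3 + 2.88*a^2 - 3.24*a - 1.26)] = (11.328*a^2 + 6.7968*a - 3.8232)/(3.2*a^3 + 2.88*a^2 - 3.24*a - 1.26)^2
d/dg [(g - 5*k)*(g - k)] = 2*g - 6*k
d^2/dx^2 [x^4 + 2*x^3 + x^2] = 12*x^2 + 12*x + 2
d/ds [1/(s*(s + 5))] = (-2*s - 5)/(s^2*(s^2 + 10*s + 25))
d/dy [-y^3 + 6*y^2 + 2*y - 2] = -3*y^2 + 12*y + 2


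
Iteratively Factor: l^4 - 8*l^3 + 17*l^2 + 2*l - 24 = (l + 1)*(l^3 - 9*l^2 + 26*l - 24) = (l - 4)*(l + 1)*(l^2 - 5*l + 6) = (l - 4)*(l - 2)*(l + 1)*(l - 3)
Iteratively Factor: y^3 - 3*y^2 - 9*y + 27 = (y - 3)*(y^2 - 9) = (y - 3)*(y + 3)*(y - 3)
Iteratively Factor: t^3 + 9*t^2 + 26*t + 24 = (t + 3)*(t^2 + 6*t + 8) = (t + 2)*(t + 3)*(t + 4)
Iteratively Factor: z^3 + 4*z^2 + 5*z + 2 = (z + 1)*(z^2 + 3*z + 2) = (z + 1)*(z + 2)*(z + 1)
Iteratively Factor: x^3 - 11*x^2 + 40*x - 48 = (x - 3)*(x^2 - 8*x + 16) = (x - 4)*(x - 3)*(x - 4)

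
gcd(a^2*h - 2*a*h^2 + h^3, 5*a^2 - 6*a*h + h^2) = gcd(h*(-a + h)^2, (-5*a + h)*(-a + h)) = a - h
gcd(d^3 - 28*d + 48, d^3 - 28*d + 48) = d^3 - 28*d + 48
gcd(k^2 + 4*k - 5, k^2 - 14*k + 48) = 1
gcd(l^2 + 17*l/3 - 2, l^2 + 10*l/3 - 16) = l + 6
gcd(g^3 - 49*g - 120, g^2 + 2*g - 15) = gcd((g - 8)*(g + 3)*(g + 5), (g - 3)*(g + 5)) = g + 5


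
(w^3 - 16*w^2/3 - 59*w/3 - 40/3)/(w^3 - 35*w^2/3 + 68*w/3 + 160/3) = (3*w^2 + 8*w + 5)/(3*w^2 - 11*w - 20)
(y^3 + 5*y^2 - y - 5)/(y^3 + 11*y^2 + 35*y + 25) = (y - 1)/(y + 5)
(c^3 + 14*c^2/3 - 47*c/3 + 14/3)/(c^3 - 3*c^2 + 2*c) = (3*c^2 + 20*c - 7)/(3*c*(c - 1))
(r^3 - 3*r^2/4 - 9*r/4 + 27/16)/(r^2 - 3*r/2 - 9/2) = (8*r^2 - 18*r + 9)/(8*(r - 3))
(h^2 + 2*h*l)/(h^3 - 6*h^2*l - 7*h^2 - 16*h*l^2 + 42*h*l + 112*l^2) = h/(h^2 - 8*h*l - 7*h + 56*l)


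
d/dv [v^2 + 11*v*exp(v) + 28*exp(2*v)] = 11*v*exp(v) + 2*v + 56*exp(2*v) + 11*exp(v)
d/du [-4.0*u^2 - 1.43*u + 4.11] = -8.0*u - 1.43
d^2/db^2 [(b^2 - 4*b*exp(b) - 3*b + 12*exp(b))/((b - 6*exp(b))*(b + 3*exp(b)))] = (-b^5*exp(b) + 69*b^4*exp(2*b) + 5*b^4*exp(b) - 270*b^3*exp(3*b) - 345*b^3*exp(2*b) - 14*b^3*exp(b) - 6*b^3 + 1512*b^2*exp(4*b) + 1350*b^2*exp(3*b) + 756*b^2*exp(2*b) + 72*b^2*exp(b) - 1296*b*exp(5*b) - 7560*b*exp(4*b) - 3024*b*exp(3*b) - 540*b*exp(2*b) + 6480*exp(5*b) + 7560*exp(4*b) + 972*exp(3*b))/(b^6 - 9*b^5*exp(b) - 27*b^4*exp(2*b) + 297*b^3*exp(3*b) + 486*b^2*exp(4*b) - 2916*b*exp(5*b) - 5832*exp(6*b))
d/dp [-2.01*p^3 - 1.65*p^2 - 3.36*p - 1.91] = -6.03*p^2 - 3.3*p - 3.36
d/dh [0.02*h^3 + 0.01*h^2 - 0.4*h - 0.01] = 0.06*h^2 + 0.02*h - 0.4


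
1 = 1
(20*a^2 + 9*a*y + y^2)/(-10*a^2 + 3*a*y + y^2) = (4*a + y)/(-2*a + y)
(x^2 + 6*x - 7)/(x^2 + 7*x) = (x - 1)/x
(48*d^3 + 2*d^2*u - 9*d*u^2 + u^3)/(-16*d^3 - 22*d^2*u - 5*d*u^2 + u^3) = (-3*d + u)/(d + u)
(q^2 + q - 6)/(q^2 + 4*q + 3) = (q - 2)/(q + 1)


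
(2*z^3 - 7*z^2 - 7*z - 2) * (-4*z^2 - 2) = -8*z^5 + 28*z^4 + 24*z^3 + 22*z^2 + 14*z + 4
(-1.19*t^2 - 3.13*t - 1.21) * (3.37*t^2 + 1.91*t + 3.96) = -4.0103*t^4 - 12.821*t^3 - 14.7684*t^2 - 14.7059*t - 4.7916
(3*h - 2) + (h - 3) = 4*h - 5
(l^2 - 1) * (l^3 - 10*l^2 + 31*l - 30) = l^5 - 10*l^4 + 30*l^3 - 20*l^2 - 31*l + 30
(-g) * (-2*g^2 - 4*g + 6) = 2*g^3 + 4*g^2 - 6*g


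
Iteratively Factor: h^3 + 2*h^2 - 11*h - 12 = (h + 1)*(h^2 + h - 12) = (h - 3)*(h + 1)*(h + 4)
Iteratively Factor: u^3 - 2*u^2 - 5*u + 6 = (u - 3)*(u^2 + u - 2) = (u - 3)*(u + 2)*(u - 1)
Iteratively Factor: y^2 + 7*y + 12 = (y + 4)*(y + 3)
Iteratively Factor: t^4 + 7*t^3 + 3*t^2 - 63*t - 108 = (t + 3)*(t^3 + 4*t^2 - 9*t - 36) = (t - 3)*(t + 3)*(t^2 + 7*t + 12) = (t - 3)*(t + 3)^2*(t + 4)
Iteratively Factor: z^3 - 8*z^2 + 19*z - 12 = (z - 4)*(z^2 - 4*z + 3) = (z - 4)*(z - 3)*(z - 1)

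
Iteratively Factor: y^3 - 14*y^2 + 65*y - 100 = (y - 5)*(y^2 - 9*y + 20) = (y - 5)^2*(y - 4)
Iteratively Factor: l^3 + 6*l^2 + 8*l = (l)*(l^2 + 6*l + 8) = l*(l + 2)*(l + 4)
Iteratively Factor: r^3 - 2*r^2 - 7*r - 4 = (r + 1)*(r^2 - 3*r - 4) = (r + 1)^2*(r - 4)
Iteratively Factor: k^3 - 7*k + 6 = (k - 2)*(k^2 + 2*k - 3) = (k - 2)*(k + 3)*(k - 1)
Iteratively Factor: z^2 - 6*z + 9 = (z - 3)*(z - 3)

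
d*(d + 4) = d^2 + 4*d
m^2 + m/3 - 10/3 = (m - 5/3)*(m + 2)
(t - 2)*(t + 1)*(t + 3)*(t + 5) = t^4 + 7*t^3 + 5*t^2 - 31*t - 30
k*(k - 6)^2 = k^3 - 12*k^2 + 36*k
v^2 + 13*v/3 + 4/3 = (v + 1/3)*(v + 4)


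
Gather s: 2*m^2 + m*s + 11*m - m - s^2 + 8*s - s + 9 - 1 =2*m^2 + 10*m - s^2 + s*(m + 7) + 8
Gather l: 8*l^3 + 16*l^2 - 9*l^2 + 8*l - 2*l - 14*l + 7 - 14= 8*l^3 + 7*l^2 - 8*l - 7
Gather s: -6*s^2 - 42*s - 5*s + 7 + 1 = -6*s^2 - 47*s + 8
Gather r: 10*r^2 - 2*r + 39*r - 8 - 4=10*r^2 + 37*r - 12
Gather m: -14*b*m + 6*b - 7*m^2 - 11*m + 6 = 6*b - 7*m^2 + m*(-14*b - 11) + 6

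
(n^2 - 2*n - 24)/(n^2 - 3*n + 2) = (n^2 - 2*n - 24)/(n^2 - 3*n + 2)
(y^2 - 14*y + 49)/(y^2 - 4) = (y^2 - 14*y + 49)/(y^2 - 4)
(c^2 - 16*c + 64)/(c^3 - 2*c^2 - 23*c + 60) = (c^2 - 16*c + 64)/(c^3 - 2*c^2 - 23*c + 60)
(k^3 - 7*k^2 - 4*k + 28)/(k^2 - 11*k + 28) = (k^2 - 4)/(k - 4)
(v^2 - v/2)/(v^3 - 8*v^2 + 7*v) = (v - 1/2)/(v^2 - 8*v + 7)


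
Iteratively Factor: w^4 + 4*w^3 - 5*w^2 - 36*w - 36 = (w + 2)*(w^3 + 2*w^2 - 9*w - 18) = (w + 2)^2*(w^2 - 9) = (w + 2)^2*(w + 3)*(w - 3)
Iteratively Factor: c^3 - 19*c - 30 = (c - 5)*(c^2 + 5*c + 6) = (c - 5)*(c + 3)*(c + 2)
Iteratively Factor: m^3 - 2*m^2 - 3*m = (m + 1)*(m^2 - 3*m) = (m - 3)*(m + 1)*(m)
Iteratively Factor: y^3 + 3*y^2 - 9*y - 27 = (y + 3)*(y^2 - 9) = (y - 3)*(y + 3)*(y + 3)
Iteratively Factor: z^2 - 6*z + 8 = (z - 4)*(z - 2)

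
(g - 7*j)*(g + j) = g^2 - 6*g*j - 7*j^2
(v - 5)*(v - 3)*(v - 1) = v^3 - 9*v^2 + 23*v - 15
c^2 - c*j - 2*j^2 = (c - 2*j)*(c + j)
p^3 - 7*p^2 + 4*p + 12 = (p - 6)*(p - 2)*(p + 1)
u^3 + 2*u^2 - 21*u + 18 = (u - 3)*(u - 1)*(u + 6)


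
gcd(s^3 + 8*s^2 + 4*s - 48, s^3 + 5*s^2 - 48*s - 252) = s + 6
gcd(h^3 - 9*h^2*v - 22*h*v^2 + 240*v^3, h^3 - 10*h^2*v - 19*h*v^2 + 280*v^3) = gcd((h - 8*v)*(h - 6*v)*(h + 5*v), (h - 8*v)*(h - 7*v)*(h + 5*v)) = -h^2 + 3*h*v + 40*v^2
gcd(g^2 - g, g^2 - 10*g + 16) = 1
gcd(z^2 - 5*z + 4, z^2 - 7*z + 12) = z - 4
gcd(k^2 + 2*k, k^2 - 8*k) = k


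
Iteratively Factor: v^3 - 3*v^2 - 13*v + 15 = (v - 5)*(v^2 + 2*v - 3) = (v - 5)*(v - 1)*(v + 3)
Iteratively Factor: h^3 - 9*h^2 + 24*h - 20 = (h - 5)*(h^2 - 4*h + 4) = (h - 5)*(h - 2)*(h - 2)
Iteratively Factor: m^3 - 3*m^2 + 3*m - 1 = (m - 1)*(m^2 - 2*m + 1) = (m - 1)^2*(m - 1)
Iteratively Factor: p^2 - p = (p)*(p - 1)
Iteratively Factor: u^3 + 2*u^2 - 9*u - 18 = (u - 3)*(u^2 + 5*u + 6) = (u - 3)*(u + 3)*(u + 2)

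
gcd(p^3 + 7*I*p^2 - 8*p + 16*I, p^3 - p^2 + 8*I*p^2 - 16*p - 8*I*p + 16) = p^2 + 8*I*p - 16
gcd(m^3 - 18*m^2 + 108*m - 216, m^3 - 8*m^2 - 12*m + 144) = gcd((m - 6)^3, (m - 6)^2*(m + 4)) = m^2 - 12*m + 36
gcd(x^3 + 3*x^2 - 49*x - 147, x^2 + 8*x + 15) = x + 3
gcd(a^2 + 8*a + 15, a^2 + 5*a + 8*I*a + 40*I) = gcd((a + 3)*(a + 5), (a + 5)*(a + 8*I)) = a + 5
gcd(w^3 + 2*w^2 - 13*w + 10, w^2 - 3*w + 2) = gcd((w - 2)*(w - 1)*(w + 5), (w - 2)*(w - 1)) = w^2 - 3*w + 2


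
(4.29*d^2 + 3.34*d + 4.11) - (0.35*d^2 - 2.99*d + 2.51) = 3.94*d^2 + 6.33*d + 1.6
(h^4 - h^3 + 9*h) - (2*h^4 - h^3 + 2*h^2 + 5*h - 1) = -h^4 - 2*h^2 + 4*h + 1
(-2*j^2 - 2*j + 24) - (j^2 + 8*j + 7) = -3*j^2 - 10*j + 17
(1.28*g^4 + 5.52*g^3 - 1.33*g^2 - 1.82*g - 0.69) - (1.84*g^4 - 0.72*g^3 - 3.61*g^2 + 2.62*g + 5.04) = -0.56*g^4 + 6.24*g^3 + 2.28*g^2 - 4.44*g - 5.73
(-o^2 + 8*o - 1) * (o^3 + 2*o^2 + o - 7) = -o^5 + 6*o^4 + 14*o^3 + 13*o^2 - 57*o + 7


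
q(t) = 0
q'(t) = 0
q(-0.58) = 0.00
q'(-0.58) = 0.00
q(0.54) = 0.00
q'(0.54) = 0.00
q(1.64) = 0.00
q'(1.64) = 0.00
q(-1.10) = 0.00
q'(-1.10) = 0.00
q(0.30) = 0.00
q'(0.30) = 0.00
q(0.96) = 0.00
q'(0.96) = 0.00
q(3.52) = 0.00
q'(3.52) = 0.00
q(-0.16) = 0.00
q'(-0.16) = 0.00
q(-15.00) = 0.00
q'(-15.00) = 0.00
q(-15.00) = 0.00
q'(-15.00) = 0.00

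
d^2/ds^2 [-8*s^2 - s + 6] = -16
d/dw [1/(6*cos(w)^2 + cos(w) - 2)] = (12*cos(w) + 1)*sin(w)/(6*cos(w)^2 + cos(w) - 2)^2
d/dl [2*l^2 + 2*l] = 4*l + 2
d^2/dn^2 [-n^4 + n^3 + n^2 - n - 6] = -12*n^2 + 6*n + 2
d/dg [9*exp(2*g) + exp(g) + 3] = (18*exp(g) + 1)*exp(g)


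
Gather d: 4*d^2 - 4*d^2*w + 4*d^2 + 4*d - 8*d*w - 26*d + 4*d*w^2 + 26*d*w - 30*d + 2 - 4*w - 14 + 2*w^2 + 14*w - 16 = d^2*(8 - 4*w) + d*(4*w^2 + 18*w - 52) + 2*w^2 + 10*w - 28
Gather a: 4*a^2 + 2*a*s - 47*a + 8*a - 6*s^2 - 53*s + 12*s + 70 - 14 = 4*a^2 + a*(2*s - 39) - 6*s^2 - 41*s + 56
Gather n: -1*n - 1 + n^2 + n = n^2 - 1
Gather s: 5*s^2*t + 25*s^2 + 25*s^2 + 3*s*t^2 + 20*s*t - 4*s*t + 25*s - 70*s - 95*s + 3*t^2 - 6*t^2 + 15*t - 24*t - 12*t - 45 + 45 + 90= s^2*(5*t + 50) + s*(3*t^2 + 16*t - 140) - 3*t^2 - 21*t + 90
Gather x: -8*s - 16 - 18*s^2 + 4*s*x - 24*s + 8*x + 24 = -18*s^2 - 32*s + x*(4*s + 8) + 8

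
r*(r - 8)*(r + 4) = r^3 - 4*r^2 - 32*r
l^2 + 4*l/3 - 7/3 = (l - 1)*(l + 7/3)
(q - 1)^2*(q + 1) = q^3 - q^2 - q + 1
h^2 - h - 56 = (h - 8)*(h + 7)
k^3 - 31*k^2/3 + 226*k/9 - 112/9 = (k - 7)*(k - 8/3)*(k - 2/3)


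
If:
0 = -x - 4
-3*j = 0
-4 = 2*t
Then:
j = 0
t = -2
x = -4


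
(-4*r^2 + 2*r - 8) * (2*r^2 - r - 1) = -8*r^4 + 8*r^3 - 14*r^2 + 6*r + 8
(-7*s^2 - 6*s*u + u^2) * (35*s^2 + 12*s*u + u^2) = -245*s^4 - 294*s^3*u - 44*s^2*u^2 + 6*s*u^3 + u^4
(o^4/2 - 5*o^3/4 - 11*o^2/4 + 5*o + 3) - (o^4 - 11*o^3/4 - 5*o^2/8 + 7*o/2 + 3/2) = -o^4/2 + 3*o^3/2 - 17*o^2/8 + 3*o/2 + 3/2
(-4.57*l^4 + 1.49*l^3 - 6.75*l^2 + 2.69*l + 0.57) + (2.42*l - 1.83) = -4.57*l^4 + 1.49*l^3 - 6.75*l^2 + 5.11*l - 1.26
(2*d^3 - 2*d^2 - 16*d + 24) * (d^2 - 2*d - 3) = 2*d^5 - 6*d^4 - 18*d^3 + 62*d^2 - 72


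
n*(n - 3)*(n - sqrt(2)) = n^3 - 3*n^2 - sqrt(2)*n^2 + 3*sqrt(2)*n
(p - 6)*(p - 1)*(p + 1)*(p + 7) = p^4 + p^3 - 43*p^2 - p + 42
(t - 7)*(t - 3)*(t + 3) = t^3 - 7*t^2 - 9*t + 63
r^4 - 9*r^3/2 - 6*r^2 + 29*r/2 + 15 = (r - 5)*(r - 2)*(r + 1)*(r + 3/2)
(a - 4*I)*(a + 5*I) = a^2 + I*a + 20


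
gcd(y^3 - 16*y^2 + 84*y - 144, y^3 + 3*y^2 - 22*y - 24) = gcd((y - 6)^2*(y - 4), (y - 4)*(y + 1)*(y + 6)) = y - 4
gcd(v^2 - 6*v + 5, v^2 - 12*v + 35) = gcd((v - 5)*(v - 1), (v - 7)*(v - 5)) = v - 5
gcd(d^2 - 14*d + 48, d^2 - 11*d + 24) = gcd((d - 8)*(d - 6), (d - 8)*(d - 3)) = d - 8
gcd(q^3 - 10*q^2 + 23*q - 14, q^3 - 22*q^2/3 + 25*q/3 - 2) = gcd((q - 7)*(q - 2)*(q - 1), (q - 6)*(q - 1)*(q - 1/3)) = q - 1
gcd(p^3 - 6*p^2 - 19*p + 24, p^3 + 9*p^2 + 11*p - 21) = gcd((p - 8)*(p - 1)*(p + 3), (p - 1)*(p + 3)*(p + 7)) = p^2 + 2*p - 3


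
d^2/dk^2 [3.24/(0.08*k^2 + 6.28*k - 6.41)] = (-0.041472*k^2 - 3.255552*k + 3.24*(0.16*k + 6.28)*(0.32*k + 12.56) + 3.322944)/(0.08*k^2 + 6.28*k - 6.41)^3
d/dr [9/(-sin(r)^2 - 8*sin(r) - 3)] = 18*(sin(r) + 4)*cos(r)/(sin(r)^2 + 8*sin(r) + 3)^2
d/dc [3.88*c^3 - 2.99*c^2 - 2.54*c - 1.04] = 11.64*c^2 - 5.98*c - 2.54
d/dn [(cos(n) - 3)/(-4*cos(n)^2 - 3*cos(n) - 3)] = 4*(sin(n)^2 + 6*cos(n) + 2)*sin(n)/(4*cos(n)^2 + 3*cos(n) + 3)^2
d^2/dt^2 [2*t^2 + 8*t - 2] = 4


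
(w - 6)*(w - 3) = w^2 - 9*w + 18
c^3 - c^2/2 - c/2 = c*(c - 1)*(c + 1/2)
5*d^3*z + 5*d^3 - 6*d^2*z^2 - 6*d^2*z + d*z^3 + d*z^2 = (-5*d + z)*(-d + z)*(d*z + d)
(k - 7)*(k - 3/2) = k^2 - 17*k/2 + 21/2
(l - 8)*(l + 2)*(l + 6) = l^3 - 52*l - 96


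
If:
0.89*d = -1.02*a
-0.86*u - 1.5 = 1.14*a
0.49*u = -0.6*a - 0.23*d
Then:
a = -2.73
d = 3.13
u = 1.87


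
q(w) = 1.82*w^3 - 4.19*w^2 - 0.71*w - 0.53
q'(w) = 5.46*w^2 - 8.38*w - 0.71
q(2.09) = -3.70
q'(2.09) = 5.63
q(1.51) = -4.89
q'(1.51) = -0.91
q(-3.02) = -86.73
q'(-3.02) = 74.39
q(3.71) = 32.10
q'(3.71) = 43.35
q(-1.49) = -14.79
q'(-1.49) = 23.90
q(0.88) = -3.16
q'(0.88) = -3.86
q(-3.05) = -88.98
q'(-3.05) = 75.64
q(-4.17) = -202.40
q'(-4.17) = 129.18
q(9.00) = 980.47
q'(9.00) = 366.13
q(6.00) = 237.49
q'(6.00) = 145.57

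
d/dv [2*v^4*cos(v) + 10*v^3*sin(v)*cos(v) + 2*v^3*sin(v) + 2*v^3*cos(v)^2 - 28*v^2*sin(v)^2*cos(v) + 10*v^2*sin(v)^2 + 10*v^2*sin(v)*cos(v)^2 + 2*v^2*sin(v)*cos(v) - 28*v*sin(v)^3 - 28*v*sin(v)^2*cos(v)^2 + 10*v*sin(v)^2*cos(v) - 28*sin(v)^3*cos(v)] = -2*v^4*sin(v) - 20*v^3*sin(v)^2 - 4*v^3*sin(v)*cos(v) + 10*v^3*cos(v) + 10*v^3 + 84*v^2*sin(v)^3 - 30*v^2*sin(v)^2*cos(v) - 10*v^2*sin(v)^2 + 50*v^2*sin(v)*cos(v) - 50*v^2*sin(v) + 10*v^2*cos(v) + 8*v^2 + 112*v*sin(v)^3*cos(v) - 50*v*sin(v)^3 - 140*v*sin(v)^2*cos(v) + 20*v*sin(v)^2 - 52*v*sin(v)*cos(v) + 40*v*sin(v) + 140*sin(v)^4 - 28*sin(v)^3 + 10*sin(v)^2*cos(v) - 112*sin(v)^2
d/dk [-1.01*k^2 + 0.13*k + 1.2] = 0.13 - 2.02*k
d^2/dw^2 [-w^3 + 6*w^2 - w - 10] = 12 - 6*w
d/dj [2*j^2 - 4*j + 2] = 4*j - 4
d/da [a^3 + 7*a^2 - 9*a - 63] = 3*a^2 + 14*a - 9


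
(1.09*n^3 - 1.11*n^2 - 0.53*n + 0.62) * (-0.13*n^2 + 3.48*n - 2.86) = -0.1417*n^5 + 3.9375*n^4 - 6.9113*n^3 + 1.2496*n^2 + 3.6734*n - 1.7732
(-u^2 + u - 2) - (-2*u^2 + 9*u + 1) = u^2 - 8*u - 3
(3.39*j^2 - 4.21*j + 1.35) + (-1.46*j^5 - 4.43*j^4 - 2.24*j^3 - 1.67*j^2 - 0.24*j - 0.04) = -1.46*j^5 - 4.43*j^4 - 2.24*j^3 + 1.72*j^2 - 4.45*j + 1.31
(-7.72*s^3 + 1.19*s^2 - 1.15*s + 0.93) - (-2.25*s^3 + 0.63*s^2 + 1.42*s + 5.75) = -5.47*s^3 + 0.56*s^2 - 2.57*s - 4.82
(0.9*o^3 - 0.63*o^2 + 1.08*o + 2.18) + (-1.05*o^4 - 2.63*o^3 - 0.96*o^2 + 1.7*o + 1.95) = -1.05*o^4 - 1.73*o^3 - 1.59*o^2 + 2.78*o + 4.13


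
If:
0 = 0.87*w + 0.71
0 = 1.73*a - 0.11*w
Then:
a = -0.05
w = -0.82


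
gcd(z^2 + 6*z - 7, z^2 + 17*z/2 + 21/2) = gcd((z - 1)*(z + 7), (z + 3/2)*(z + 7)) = z + 7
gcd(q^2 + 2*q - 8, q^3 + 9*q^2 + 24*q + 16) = q + 4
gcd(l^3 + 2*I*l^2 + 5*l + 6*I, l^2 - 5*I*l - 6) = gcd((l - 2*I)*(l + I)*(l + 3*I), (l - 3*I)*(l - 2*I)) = l - 2*I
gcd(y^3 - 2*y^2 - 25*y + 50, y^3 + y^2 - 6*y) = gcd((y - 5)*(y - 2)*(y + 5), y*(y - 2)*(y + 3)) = y - 2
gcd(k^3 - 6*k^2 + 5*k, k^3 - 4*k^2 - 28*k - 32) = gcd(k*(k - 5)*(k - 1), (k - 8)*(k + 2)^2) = 1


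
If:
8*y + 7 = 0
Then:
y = -7/8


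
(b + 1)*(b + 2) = b^2 + 3*b + 2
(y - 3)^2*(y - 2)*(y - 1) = y^4 - 9*y^3 + 29*y^2 - 39*y + 18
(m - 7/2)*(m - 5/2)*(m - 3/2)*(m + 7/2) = m^4 - 4*m^3 - 17*m^2/2 + 49*m - 735/16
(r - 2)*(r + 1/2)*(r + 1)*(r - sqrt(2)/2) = r^4 - sqrt(2)*r^3/2 - r^3/2 - 5*r^2/2 + sqrt(2)*r^2/4 - r + 5*sqrt(2)*r/4 + sqrt(2)/2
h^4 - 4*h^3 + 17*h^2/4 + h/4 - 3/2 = (h - 2)*(h - 3/2)*(h - 1)*(h + 1/2)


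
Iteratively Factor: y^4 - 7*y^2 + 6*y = (y - 2)*(y^3 + 2*y^2 - 3*y) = y*(y - 2)*(y^2 + 2*y - 3) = y*(y - 2)*(y + 3)*(y - 1)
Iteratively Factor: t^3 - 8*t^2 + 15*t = (t - 3)*(t^2 - 5*t) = t*(t - 3)*(t - 5)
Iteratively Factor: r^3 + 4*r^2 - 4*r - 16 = (r + 4)*(r^2 - 4) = (r + 2)*(r + 4)*(r - 2)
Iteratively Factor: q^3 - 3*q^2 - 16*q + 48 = (q - 4)*(q^2 + q - 12) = (q - 4)*(q - 3)*(q + 4)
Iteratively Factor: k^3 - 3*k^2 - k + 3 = (k - 3)*(k^2 - 1) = (k - 3)*(k - 1)*(k + 1)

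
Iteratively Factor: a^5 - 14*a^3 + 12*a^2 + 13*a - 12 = (a - 1)*(a^4 + a^3 - 13*a^2 - a + 12) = (a - 1)*(a + 4)*(a^3 - 3*a^2 - a + 3) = (a - 1)^2*(a + 4)*(a^2 - 2*a - 3) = (a - 3)*(a - 1)^2*(a + 4)*(a + 1)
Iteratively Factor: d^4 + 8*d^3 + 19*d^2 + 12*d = (d)*(d^3 + 8*d^2 + 19*d + 12) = d*(d + 3)*(d^2 + 5*d + 4) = d*(d + 1)*(d + 3)*(d + 4)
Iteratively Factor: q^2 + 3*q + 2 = (q + 1)*(q + 2)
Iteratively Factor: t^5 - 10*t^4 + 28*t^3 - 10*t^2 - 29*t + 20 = (t - 4)*(t^4 - 6*t^3 + 4*t^2 + 6*t - 5) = (t - 5)*(t - 4)*(t^3 - t^2 - t + 1) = (t - 5)*(t - 4)*(t - 1)*(t^2 - 1) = (t - 5)*(t - 4)*(t - 1)^2*(t + 1)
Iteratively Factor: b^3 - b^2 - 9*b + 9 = (b - 1)*(b^2 - 9) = (b - 3)*(b - 1)*(b + 3)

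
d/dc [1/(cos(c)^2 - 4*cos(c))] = 2*(cos(c) - 2)*sin(c)/((cos(c) - 4)^2*cos(c)^2)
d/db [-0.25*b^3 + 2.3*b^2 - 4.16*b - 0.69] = -0.75*b^2 + 4.6*b - 4.16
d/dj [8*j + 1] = 8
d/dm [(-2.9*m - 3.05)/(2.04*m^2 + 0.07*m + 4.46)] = (5.916*m^2 + 12.444*m - 12.7205)/(4.1616*m^4 + 0.2856*m^3 + 18.2017*m^2 + 0.6244*m + 19.8916)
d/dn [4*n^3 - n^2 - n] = 12*n^2 - 2*n - 1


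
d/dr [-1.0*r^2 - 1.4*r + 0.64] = -2.0*r - 1.4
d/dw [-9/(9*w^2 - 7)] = 162*w/(9*w^2 - 7)^2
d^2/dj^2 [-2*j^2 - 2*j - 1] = -4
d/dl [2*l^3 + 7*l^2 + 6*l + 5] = 6*l^2 + 14*l + 6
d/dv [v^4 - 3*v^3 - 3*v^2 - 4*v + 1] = 4*v^3 - 9*v^2 - 6*v - 4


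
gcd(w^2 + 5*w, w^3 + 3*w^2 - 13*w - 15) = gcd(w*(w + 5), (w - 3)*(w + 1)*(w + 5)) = w + 5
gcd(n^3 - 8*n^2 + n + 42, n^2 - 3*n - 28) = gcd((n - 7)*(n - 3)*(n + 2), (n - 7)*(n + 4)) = n - 7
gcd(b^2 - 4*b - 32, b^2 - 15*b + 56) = b - 8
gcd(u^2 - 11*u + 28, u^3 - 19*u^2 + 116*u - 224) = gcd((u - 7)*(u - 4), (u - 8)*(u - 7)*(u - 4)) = u^2 - 11*u + 28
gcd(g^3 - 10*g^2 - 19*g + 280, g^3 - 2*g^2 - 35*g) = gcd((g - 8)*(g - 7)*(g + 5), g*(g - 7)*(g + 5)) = g^2 - 2*g - 35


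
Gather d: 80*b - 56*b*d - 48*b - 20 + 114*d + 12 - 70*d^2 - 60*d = 32*b - 70*d^2 + d*(54 - 56*b) - 8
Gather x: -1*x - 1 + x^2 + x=x^2 - 1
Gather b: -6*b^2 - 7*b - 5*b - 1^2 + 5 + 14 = -6*b^2 - 12*b + 18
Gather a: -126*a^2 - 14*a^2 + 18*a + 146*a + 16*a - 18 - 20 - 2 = -140*a^2 + 180*a - 40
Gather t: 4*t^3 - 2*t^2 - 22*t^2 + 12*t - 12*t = 4*t^3 - 24*t^2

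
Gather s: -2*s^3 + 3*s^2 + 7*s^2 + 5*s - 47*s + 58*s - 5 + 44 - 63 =-2*s^3 + 10*s^2 + 16*s - 24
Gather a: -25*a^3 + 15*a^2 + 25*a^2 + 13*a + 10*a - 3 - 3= -25*a^3 + 40*a^2 + 23*a - 6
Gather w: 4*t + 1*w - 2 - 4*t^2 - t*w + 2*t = -4*t^2 + 6*t + w*(1 - t) - 2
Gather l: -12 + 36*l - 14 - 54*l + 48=22 - 18*l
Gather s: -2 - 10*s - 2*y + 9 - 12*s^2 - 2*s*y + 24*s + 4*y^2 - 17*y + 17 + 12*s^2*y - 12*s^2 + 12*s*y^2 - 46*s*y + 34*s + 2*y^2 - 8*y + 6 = s^2*(12*y - 24) + s*(12*y^2 - 48*y + 48) + 6*y^2 - 27*y + 30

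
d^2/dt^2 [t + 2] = 0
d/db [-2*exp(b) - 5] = -2*exp(b)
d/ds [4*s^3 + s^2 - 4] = 2*s*(6*s + 1)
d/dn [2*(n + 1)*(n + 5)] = 4*n + 12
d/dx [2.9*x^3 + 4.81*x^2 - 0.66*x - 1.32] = 8.7*x^2 + 9.62*x - 0.66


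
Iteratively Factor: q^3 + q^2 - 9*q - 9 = (q + 3)*(q^2 - 2*q - 3) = (q + 1)*(q + 3)*(q - 3)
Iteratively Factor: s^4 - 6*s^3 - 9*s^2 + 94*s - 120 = (s + 4)*(s^3 - 10*s^2 + 31*s - 30) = (s - 3)*(s + 4)*(s^2 - 7*s + 10) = (s - 5)*(s - 3)*(s + 4)*(s - 2)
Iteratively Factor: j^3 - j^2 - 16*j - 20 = (j + 2)*(j^2 - 3*j - 10) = (j + 2)^2*(j - 5)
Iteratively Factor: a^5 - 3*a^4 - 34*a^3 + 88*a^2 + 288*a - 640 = (a - 4)*(a^4 + a^3 - 30*a^2 - 32*a + 160) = (a - 4)*(a - 2)*(a^3 + 3*a^2 - 24*a - 80) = (a - 4)*(a - 2)*(a + 4)*(a^2 - a - 20) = (a - 4)*(a - 2)*(a + 4)^2*(a - 5)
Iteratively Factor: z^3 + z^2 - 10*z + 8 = (z + 4)*(z^2 - 3*z + 2) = (z - 2)*(z + 4)*(z - 1)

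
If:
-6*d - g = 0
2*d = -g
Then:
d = 0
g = 0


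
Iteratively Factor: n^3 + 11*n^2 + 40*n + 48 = (n + 4)*(n^2 + 7*n + 12) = (n + 4)^2*(n + 3)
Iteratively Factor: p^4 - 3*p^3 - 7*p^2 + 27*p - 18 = (p - 1)*(p^3 - 2*p^2 - 9*p + 18) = (p - 2)*(p - 1)*(p^2 - 9) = (p - 3)*(p - 2)*(p - 1)*(p + 3)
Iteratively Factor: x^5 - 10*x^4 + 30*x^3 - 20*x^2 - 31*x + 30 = (x - 3)*(x^4 - 7*x^3 + 9*x^2 + 7*x - 10) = (x - 3)*(x - 2)*(x^3 - 5*x^2 - x + 5) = (x - 3)*(x - 2)*(x - 1)*(x^2 - 4*x - 5) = (x - 3)*(x - 2)*(x - 1)*(x + 1)*(x - 5)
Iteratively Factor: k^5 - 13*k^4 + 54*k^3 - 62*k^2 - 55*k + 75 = (k + 1)*(k^4 - 14*k^3 + 68*k^2 - 130*k + 75) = (k - 3)*(k + 1)*(k^3 - 11*k^2 + 35*k - 25) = (k - 3)*(k - 1)*(k + 1)*(k^2 - 10*k + 25) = (k - 5)*(k - 3)*(k - 1)*(k + 1)*(k - 5)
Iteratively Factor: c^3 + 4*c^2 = (c + 4)*(c^2) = c*(c + 4)*(c)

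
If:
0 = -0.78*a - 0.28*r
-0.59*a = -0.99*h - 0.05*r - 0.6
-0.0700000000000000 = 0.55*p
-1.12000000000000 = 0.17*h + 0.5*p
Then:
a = -7.61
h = -6.21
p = -0.13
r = 21.21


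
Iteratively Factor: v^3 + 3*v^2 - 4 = (v + 2)*(v^2 + v - 2) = (v - 1)*(v + 2)*(v + 2)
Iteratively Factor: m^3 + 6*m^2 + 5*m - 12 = (m - 1)*(m^2 + 7*m + 12) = (m - 1)*(m + 3)*(m + 4)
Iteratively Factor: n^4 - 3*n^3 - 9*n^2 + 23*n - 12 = (n - 1)*(n^3 - 2*n^2 - 11*n + 12) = (n - 1)^2*(n^2 - n - 12) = (n - 1)^2*(n + 3)*(n - 4)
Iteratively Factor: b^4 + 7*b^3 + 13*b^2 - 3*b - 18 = (b + 3)*(b^3 + 4*b^2 + b - 6) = (b + 3)^2*(b^2 + b - 2) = (b - 1)*(b + 3)^2*(b + 2)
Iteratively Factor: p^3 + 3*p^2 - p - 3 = (p + 1)*(p^2 + 2*p - 3) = (p - 1)*(p + 1)*(p + 3)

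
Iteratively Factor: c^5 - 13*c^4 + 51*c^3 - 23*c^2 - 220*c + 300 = (c - 5)*(c^4 - 8*c^3 + 11*c^2 + 32*c - 60) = (c - 5)*(c - 3)*(c^3 - 5*c^2 - 4*c + 20) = (c - 5)*(c - 3)*(c - 2)*(c^2 - 3*c - 10) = (c - 5)^2*(c - 3)*(c - 2)*(c + 2)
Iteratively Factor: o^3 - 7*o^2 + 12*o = (o)*(o^2 - 7*o + 12) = o*(o - 4)*(o - 3)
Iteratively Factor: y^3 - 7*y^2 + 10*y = (y - 2)*(y^2 - 5*y) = (y - 5)*(y - 2)*(y)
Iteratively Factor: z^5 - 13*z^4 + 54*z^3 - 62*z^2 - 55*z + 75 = (z + 1)*(z^4 - 14*z^3 + 68*z^2 - 130*z + 75) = (z - 3)*(z + 1)*(z^3 - 11*z^2 + 35*z - 25) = (z - 3)*(z - 1)*(z + 1)*(z^2 - 10*z + 25) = (z - 5)*(z - 3)*(z - 1)*(z + 1)*(z - 5)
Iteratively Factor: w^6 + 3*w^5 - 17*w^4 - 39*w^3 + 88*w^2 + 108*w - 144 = (w - 1)*(w^5 + 4*w^4 - 13*w^3 - 52*w^2 + 36*w + 144) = (w - 3)*(w - 1)*(w^4 + 7*w^3 + 8*w^2 - 28*w - 48) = (w - 3)*(w - 1)*(w + 4)*(w^3 + 3*w^2 - 4*w - 12) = (w - 3)*(w - 1)*(w + 2)*(w + 4)*(w^2 + w - 6) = (w - 3)*(w - 1)*(w + 2)*(w + 3)*(w + 4)*(w - 2)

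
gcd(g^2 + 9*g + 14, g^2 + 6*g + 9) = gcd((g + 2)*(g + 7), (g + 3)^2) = 1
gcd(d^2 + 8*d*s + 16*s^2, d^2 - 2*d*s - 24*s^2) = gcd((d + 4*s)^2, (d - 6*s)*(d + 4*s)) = d + 4*s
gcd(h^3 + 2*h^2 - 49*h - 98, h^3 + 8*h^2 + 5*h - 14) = h^2 + 9*h + 14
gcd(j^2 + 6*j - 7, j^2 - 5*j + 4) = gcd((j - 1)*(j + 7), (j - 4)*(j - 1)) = j - 1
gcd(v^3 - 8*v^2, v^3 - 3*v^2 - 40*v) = v^2 - 8*v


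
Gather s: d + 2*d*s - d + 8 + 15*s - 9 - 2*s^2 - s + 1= -2*s^2 + s*(2*d + 14)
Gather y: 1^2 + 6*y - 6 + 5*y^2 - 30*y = 5*y^2 - 24*y - 5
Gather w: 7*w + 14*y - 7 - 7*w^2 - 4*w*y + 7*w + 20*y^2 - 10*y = -7*w^2 + w*(14 - 4*y) + 20*y^2 + 4*y - 7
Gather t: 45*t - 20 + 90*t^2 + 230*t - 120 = 90*t^2 + 275*t - 140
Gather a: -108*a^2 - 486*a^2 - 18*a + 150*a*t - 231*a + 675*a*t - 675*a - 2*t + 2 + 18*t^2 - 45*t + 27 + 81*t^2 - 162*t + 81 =-594*a^2 + a*(825*t - 924) + 99*t^2 - 209*t + 110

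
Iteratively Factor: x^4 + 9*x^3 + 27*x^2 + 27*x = (x + 3)*(x^3 + 6*x^2 + 9*x) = (x + 3)^2*(x^2 + 3*x) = x*(x + 3)^2*(x + 3)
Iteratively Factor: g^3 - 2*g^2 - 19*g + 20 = (g - 1)*(g^2 - g - 20) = (g - 5)*(g - 1)*(g + 4)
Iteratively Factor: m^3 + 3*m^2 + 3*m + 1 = (m + 1)*(m^2 + 2*m + 1) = (m + 1)^2*(m + 1)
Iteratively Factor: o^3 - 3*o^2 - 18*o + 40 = (o - 2)*(o^2 - o - 20) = (o - 2)*(o + 4)*(o - 5)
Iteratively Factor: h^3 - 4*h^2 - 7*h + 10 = (h - 1)*(h^2 - 3*h - 10) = (h - 1)*(h + 2)*(h - 5)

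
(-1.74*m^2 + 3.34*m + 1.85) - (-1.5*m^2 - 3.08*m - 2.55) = -0.24*m^2 + 6.42*m + 4.4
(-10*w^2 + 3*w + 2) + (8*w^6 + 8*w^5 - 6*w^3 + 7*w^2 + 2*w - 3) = 8*w^6 + 8*w^5 - 6*w^3 - 3*w^2 + 5*w - 1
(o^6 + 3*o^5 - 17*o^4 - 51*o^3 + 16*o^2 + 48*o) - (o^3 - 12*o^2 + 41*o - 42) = o^6 + 3*o^5 - 17*o^4 - 52*o^3 + 28*o^2 + 7*o + 42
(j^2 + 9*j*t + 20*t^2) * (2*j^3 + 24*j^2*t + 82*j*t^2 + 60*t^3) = 2*j^5 + 42*j^4*t + 338*j^3*t^2 + 1278*j^2*t^3 + 2180*j*t^4 + 1200*t^5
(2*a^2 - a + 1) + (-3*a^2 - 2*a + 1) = -a^2 - 3*a + 2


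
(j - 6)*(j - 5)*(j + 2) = j^3 - 9*j^2 + 8*j + 60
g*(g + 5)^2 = g^3 + 10*g^2 + 25*g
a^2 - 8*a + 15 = (a - 5)*(a - 3)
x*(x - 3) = x^2 - 3*x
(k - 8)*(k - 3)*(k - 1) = k^3 - 12*k^2 + 35*k - 24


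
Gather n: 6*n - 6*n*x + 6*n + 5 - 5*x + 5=n*(12 - 6*x) - 5*x + 10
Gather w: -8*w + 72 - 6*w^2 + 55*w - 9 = -6*w^2 + 47*w + 63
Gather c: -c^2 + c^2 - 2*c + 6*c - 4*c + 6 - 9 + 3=0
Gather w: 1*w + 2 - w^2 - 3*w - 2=-w^2 - 2*w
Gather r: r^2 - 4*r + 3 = r^2 - 4*r + 3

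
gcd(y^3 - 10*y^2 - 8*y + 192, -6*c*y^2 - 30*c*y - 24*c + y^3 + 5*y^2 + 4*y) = y + 4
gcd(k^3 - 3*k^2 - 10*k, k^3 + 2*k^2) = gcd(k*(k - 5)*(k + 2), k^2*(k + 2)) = k^2 + 2*k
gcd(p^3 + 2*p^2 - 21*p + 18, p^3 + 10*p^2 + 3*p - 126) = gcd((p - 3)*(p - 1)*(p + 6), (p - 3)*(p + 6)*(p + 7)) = p^2 + 3*p - 18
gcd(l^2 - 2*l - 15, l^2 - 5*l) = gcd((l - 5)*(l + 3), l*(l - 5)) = l - 5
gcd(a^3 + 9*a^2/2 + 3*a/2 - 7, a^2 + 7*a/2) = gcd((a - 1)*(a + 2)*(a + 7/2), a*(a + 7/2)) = a + 7/2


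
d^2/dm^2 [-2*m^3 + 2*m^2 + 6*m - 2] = 4 - 12*m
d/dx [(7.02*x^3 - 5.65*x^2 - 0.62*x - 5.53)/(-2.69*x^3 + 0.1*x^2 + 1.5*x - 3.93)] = (-14.4965*x^4 + 17.7244*x^3 - 135.8059*x^2 + 45.515*x + 10.7316)/(7.2361*x^6 - 0.538*x^5 - 8.06*x^4 + 21.4434*x^3 + 1.464*x^2 - 11.79*x + 15.4449)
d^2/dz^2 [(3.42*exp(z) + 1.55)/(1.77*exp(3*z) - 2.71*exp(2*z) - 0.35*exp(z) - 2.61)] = (42.858072*exp(6*z) - 5.51018700000003*exp(5*z) - 48.192153*exp(4*z) + 245.760962*exp(3*z) - 76.284672*exp(2*z) - 46.787515*exp(z) + 21.881457)*exp(z)/(5.545233*exp(9*z) - 25.470477*exp(8*z) + 35.707626*exp(7*z) - 34.360048*exp(6*z) + 68.055492*exp(5*z) - 48.798858*exp(4*z) + 21.275866*exp(3*z) - 56.341548*exp(2*z) - 7.152705*exp(z) - 17.779581)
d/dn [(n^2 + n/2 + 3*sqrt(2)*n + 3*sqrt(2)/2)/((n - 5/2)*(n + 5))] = (-12*sqrt(2)*n^2 + 8*n^2 - 100*n - 12*sqrt(2)*n - 165*sqrt(2) - 25)/(4*n^4 + 20*n^3 - 75*n^2 - 250*n + 625)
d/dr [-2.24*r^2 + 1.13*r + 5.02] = 1.13 - 4.48*r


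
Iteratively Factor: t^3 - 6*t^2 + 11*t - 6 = (t - 3)*(t^2 - 3*t + 2) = (t - 3)*(t - 2)*(t - 1)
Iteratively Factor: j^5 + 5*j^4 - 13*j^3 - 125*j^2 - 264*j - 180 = (j + 3)*(j^4 + 2*j^3 - 19*j^2 - 68*j - 60) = (j + 3)^2*(j^3 - j^2 - 16*j - 20) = (j - 5)*(j + 3)^2*(j^2 + 4*j + 4) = (j - 5)*(j + 2)*(j + 3)^2*(j + 2)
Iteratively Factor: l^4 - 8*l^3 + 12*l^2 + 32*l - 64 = (l - 4)*(l^3 - 4*l^2 - 4*l + 16) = (l - 4)*(l - 2)*(l^2 - 2*l - 8) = (l - 4)*(l - 2)*(l + 2)*(l - 4)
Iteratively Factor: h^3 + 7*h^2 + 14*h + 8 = (h + 2)*(h^2 + 5*h + 4) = (h + 1)*(h + 2)*(h + 4)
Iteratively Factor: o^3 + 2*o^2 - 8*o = (o + 4)*(o^2 - 2*o) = (o - 2)*(o + 4)*(o)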